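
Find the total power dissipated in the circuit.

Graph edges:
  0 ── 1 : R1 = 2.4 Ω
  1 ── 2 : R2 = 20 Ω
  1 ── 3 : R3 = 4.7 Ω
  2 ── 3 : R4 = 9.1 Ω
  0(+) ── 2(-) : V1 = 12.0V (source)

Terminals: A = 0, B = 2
Nodal analysis, taking node 2 as the 0 V reference.
Source V1 fixes V_0 = 12 V.
KCL at each unknown node (sum of currents leaving = 0; resistances in Ω):
  Node 1: (V_1 - 12)/2.4 + (V_1 - 0)/20 + (V_1 - V_3)/4.7 = 0
  Node 3: (V_3 - V_1)/4.7 + (V_3 - 0)/9.1 = 0
Collecting terms (coefficients in siemens):
  0.6794·V_1 - 0.2128·V_3 = 5
  0.3227·V_3 - 0.2128·V_1 = 0
Determinant D = (0.6794)(0.3227) - (-0.2128)(-0.2128) = 0.174
V_1 = [(5)(0.3227) - (-0.2128)(0)]/D = 9.274 V
V_3 = [(0.6794)(0) - (5)(-0.2128)]/D = 6.116 V
Power in each resistor, P = (ΔV)²/R:
  P_R1 = (12 - 9.274)²/2.4 = 3.096 W
  P_R2 = (9.274 - 0)²/20 = 4.301 W
  P_R3 = (9.274 - 6.116)²/4.7 = 2.123 W
  P_R4 = (0 - 6.116)²/9.1 = 4.11 W
P_total = P_R1 + P_R2 + P_R3 + P_R4 = 13.63 W

Final answer: 13.63 W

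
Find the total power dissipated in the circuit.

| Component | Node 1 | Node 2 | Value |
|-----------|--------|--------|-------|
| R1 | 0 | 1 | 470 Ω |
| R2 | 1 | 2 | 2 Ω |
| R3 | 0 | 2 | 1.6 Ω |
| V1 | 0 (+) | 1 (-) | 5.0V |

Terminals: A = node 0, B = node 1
Nodal analysis, taking node 1 as the 0 V reference.
Source V1 fixes V_0 = 5 V.
KCL at each unknown node (sum of currents leaving = 0; resistances in Ω):
  Node 2: (V_2 - 0)/2 + (V_2 - 5)/1.6 = 0
Collecting terms: 1.125 × V_2 = 3.125  =>  V_2 = 2.778 V
Power in each resistor, P = (ΔV)²/R:
  P_R1 = (5 - 0)²/470 = 0.05319 W
  P_R2 = (0 - 2.778)²/2 = 3.858 W
  P_R3 = (5 - 2.778)²/1.6 = 3.086 W
P_total = P_R1 + P_R2 + P_R3 = 6.998 W

Final answer: 6.998 W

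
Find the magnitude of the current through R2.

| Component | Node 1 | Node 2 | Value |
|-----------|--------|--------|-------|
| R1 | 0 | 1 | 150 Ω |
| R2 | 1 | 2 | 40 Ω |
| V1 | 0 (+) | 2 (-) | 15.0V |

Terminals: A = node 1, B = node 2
Nodal analysis, taking node 2 as the 0 V reference.
Source V1 fixes V_0 = 15 V.
KCL at each unknown node (sum of currents leaving = 0; resistances in Ω):
  Node 1: (V_1 - 15)/150 + (V_1 - 0)/40 = 0
Collecting terms: 0.03167 × V_1 = 0.1  =>  V_1 = 3.158 V
I_R2 = (V_1 - V_2)/R2 = (3.158 - 0)/40 = 0.07895 A
|I_R2| = 0.07895 A

Final answer: |I_R2| = 0.07895 A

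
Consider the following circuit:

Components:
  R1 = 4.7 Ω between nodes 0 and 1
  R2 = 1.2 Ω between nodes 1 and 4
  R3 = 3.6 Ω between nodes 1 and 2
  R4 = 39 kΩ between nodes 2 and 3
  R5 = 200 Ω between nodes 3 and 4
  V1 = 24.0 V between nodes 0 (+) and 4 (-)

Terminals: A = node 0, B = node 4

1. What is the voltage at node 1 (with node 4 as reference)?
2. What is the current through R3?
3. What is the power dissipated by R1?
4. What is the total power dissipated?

Nodal analysis, taking node 4 as the 0 V reference.
Source V1 fixes V_0 = 24 V.
KCL at each unknown node (sum of currents leaving = 0; resistances in Ω):
  Node 1: (V_1 - 24)/4.7 + (V_1 - 0)/1.2 + (V_1 - V_2)/3.6 = 0
  Node 2: (V_2 - V_1)/3.6 + (V_2 - V_3)/39000 = 0
  Node 3: (V_3 - V_2)/39000 + (V_3 - 0)/200 = 0
Collecting terms (coefficients in siemens):
  1.324·V_1 - 0.2778·V_2 = 5.106
  0.2778·V_2 - 0.2778·V_1 - 0.00002564·V_3 = 0
  0.005026·V_3 - 0.00002564·V_2 = 0
Solving these 3 simultaneous equations (Gaussian elimination) gives:
  V_1 = 4.881 V, V_2 = 4.881 V, V_3 = 0.0249 V
Part 1:
  Read off the nodal solution: V_1 = 4.881 V
Part 2:
  I_R3 = (V_1 - V_2)/R3 = (4.881 - 4.881)/3.6 = 0.0001245 A
  Magnitude: I_R3 = 0.0001245 A
Part 3:
  I_R1 = (V_0 - V_1)/R1 = (24 - 4.881)/4.7 = 4.068 A
  P_R1 = I_R1² × R1 = (4.068)² × 4.7 = 77.77 W
Part 4:
  Power in each resistor, P = (ΔV)²/R:
    P_R1 = (24 - 4.881)²/4.7 = 77.77 W
    P_R2 = (4.881 - 0)²/1.2 = 19.86 W
    P_R3 = (4.881 - 4.881)²/3.6 = 0.00000005581 W
    P_R4 = (4.881 - 0.0249)²/39000 = 0.0006046 W
    P_R5 = (0.0249 - 0)²/200 = 0.000003101 W
  P_total = P_R1 + P_R2 + P_R3 + P_R4 + P_R5 = 97.63 W

Final answers:
1. V_1 = 4.881 V
2. I_R3 = 0.0001245 A
3. P_R1 = 77.77 W
4. P_total = 97.63 W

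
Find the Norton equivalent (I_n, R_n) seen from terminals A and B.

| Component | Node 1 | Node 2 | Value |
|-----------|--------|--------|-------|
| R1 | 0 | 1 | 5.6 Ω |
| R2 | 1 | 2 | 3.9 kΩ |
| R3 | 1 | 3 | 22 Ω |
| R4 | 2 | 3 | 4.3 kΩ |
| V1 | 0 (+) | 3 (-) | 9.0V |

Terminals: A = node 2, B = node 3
Find the Thévenin equivalent first; then I_n = V_th/R_th and R_n = R_th.
Step 1 — V_th is the open-circuit voltage V_A - V_B (nothing connected across the terminals).
Nodal analysis, taking node 3 as the 0 V reference.
Source V1 fixes V_0 = 9 V.
KCL at each unknown node (sum of currents leaving = 0; resistances in Ω):
  Node 1: (V_1 - 9)/5.6 + (V_1 - V_2)/3900 + (V_1 - 0)/22 = 0
  Node 2: (V_2 - V_1)/3900 + (V_2 - 0)/4300 = 0
Collecting terms (coefficients in siemens):
  0.2243·V_1 - 0.0002564·V_2 = 1.607
  0.000489·V_2 - 0.0002564·V_1 = 0
Determinant D = (0.2243)(0.000489) - (-0.0002564)(-0.0002564) = 0.0001096
V_1 = [(1.607)(0.000489) - (-0.0002564)(0)]/D = 7.17 V
V_2 = [(0.2243)(0) - (1.607)(-0.0002564)]/D = 3.76 V
V_th = V_2 - V_3 = 3.76 - 0 = 3.76 V
Step 2 — R_th: zero the source — replace V1 by a short circuit (node 3 merges into node 0) — and find the resistance seen between A (node 2) and B (node 0).
Reduce the network between node 2 (A) and node 0 (B) by series/parallel combination:
  Rp1 = R1 ‖ R3 (parallel, both between nodes 0 and 1) = 1/(1/5.6 + 1/22) = 4.464 Ω
  Rs1 = R2 + Rp1 (series, joined only at node 1) = 3900 + 4.464 = 3904 Ω
  Rp2 = R4 ‖ Rs1 (parallel, both between nodes 0 and 2) = 1/(1/4300 + 1/3904) = 2046 Ω
R_th = 2.046 kΩ
I_n = V_th/R_th = 3.76/2046 = 0.001837 A, and R_n = R_th = 2.046 kΩ

Final answer: I_n = 0.001837 A, R_n = 2.046 kΩ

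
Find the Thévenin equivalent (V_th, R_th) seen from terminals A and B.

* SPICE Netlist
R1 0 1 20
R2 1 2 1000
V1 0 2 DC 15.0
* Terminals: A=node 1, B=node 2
Step 1 — V_th is the open-circuit voltage V_A - V_B (nothing connected across the terminals).
Nodal analysis, taking node 2 as the 0 V reference.
Source V1 fixes V_0 = 15 V.
KCL at each unknown node (sum of currents leaving = 0; resistances in Ω):
  Node 1: (V_1 - 15)/20 + (V_1 - 0)/1000 = 0
Collecting terms: 0.051 × V_1 = 0.75  =>  V_1 = 14.71 V
V_th = V_1 - V_2 = 14.71 - 0 = 14.71 V
Step 2 — R_th: zero the source — replace V1 by a short circuit (node 2 merges into node 0) — and find the resistance seen between A (node 1) and B (node 0).
Reduce the network between node 1 (A) and node 0 (B) by series/parallel combination:
  Rp1 = R1 ‖ R2 (parallel, both between nodes 0 and 1) = 1/(1/20 + 1/1000) = 19.61 Ω
R_th = 19.61 Ω

Final answer: V_th = 14.71 V, R_th = 19.61 Ω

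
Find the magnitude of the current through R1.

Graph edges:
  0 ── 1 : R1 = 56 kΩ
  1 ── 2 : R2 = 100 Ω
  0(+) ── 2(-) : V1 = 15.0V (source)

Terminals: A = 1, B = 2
Nodal analysis, taking node 2 as the 0 V reference.
Source V1 fixes V_0 = 15 V.
KCL at each unknown node (sum of currents leaving = 0; resistances in Ω):
  Node 1: (V_1 - 15)/56000 + (V_1 - 0)/100 = 0
Collecting terms: 0.01002 × V_1 = 0.0002679  =>  V_1 = 0.02674 V
I_R1 = (V_0 - V_1)/R1 = (15 - 0.02674)/56000 = 0.0002674 A
|I_R1| = 0.0002674 A

Final answer: |I_R1| = 0.0002674 A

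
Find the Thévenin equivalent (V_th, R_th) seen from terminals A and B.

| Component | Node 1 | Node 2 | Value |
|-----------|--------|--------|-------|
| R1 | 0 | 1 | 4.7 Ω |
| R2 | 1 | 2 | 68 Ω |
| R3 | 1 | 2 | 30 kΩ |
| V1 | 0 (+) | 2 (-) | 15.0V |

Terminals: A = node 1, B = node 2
Step 1 — V_th is the open-circuit voltage V_A - V_B (nothing connected across the terminals).
Nodal analysis, taking node 2 as the 0 V reference.
Source V1 fixes V_0 = 15 V.
KCL at each unknown node (sum of currents leaving = 0; resistances in Ω):
  Node 1: (V_1 - 15)/4.7 + (V_1 - 0)/68 + (V_1 - 0)/30000 = 0
Collecting terms: 0.2275 × V_1 = 3.191  =>  V_1 = 14.03 V
V_th = V_1 - V_2 = 14.03 - 0 = 14.03 V
Step 2 — R_th: zero the source — replace V1 by a short circuit (node 2 merges into node 0) — and find the resistance seen between A (node 1) and B (node 0).
Reduce the network between node 1 (A) and node 0 (B) by series/parallel combination:
  Rp1 = R1 ‖ R2 ‖ R3 (parallel, all between nodes 0 and 1) = 1/(1/4.7 + 1/68 + 1/30000) = 4.396 Ω
R_th = 4.396 Ω

Final answer: V_th = 14.03 V, R_th = 4.396 Ω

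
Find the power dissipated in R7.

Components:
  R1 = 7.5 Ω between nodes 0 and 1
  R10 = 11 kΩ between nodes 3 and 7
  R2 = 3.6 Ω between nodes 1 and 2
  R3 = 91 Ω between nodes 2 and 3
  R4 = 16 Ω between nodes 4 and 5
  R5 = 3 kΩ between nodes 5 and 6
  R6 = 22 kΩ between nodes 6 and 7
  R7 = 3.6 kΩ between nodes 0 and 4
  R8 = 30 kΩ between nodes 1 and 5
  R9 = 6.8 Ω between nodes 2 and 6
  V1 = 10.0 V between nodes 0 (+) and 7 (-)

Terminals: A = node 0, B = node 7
Nodal analysis, taking node 7 as the 0 V reference.
Source V1 fixes V_0 = 10 V.
KCL at each unknown node (sum of currents leaving = 0; resistances in Ω):
  Node 1: (V_1 - 10)/7.5 + (V_1 - V_2)/3.6 + (V_1 - V_5)/30000 = 0
  Node 2: (V_2 - V_1)/3.6 + (V_2 - V_3)/91 + (V_2 - V_6)/6.8 = 0
  Node 3: (V_3 - V_2)/91 + (V_3 - 0)/11000 = 0
  Node 4: (V_4 - V_5)/16 + (V_4 - 10)/3600 = 0
  Node 5: (V_5 - V_4)/16 + (V_5 - V_6)/3000 + (V_5 - V_1)/30000 = 0
  Node 6: (V_6 - V_5)/3000 + (V_6 - 0)/22000 + (V_6 - V_2)/6.8 = 0
Collecting terms (coefficients in siemens):
  0.4111·V_1 - 0.2778·V_2 - 0.00003333·V_5 = 1.333
  0.4358·V_2 - 0.2778·V_1 - 0.01099·V_3 - 0.1471·V_6 = 0
  0.01108·V_3 - 0.01099·V_2 = 0
  0.06278·V_4 - 0.0625·V_5 = 0.002778
  0.06287·V_5 - 0.00003333·V_1 - 0.0625·V_4 - 0.0003333·V_6 = 0
  0.1474·V_6 - 0.1471·V_2 - 0.0003333·V_5 = 0
Solving these 6 simultaneous equations (Gaussian elimination) gives:
  V_1 = 9.99 V, V_2 = 9.985 V, V_3 = 9.903 V, V_4 = 9.99 V
  V_5 = 9.99 V, V_6 = 9.982 V
I_R7 = (V_0 - V_4)/R7 = (10 - 9.99)/3600 = 0.000002734 A
P_R7 = I_R7² × R7 = (0.000002734)² × 3600 = 0.00000002692 W

Final answer: 2.692e-08 W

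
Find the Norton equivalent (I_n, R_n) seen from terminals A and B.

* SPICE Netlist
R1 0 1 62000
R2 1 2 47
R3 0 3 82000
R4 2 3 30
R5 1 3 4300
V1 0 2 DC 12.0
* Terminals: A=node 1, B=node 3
Find the Thévenin equivalent first; then I_n = V_th/R_th and R_n = R_th.
Step 1 — V_th is the open-circuit voltage V_A - V_B (nothing connected across the terminals).
Nodal analysis, taking node 2 as the 0 V reference.
Source V1 fixes V_0 = 12 V.
KCL at each unknown node (sum of currents leaving = 0; resistances in Ω):
  Node 1: (V_1 - 12)/62000 + (V_1 - 0)/47 + (V_1 - V_3)/4300 = 0
  Node 3: (V_3 - 12)/82000 + (V_3 - 0)/30 + (V_3 - V_1)/4300 = 0
Collecting terms (coefficients in siemens):
  0.02153·V_1 - 0.0002326·V_3 = 0.0001935
  0.03358·V_3 - 0.0002326·V_1 = 0.0001463
Determinant D = (0.02153)(0.03358) - (-0.0002326)(-0.0002326) = 0.0007227
V_1 = [(0.0001935)(0.03358) - (-0.0002326)(0.0001463)]/D = 0.009039 V
V_3 = [(0.02153)(0.0001463) - (0.0001935)(-0.0002326)]/D = 0.004421 V
V_th = V_1 - V_3 = 0.009039 - 0.004421 = 0.004619 V
Step 2 — R_th: zero the source — replace V1 by a short circuit (node 2 merges into node 0) — and find the resistance seen between A (node 1) and B (node 3).
Reduce the network between node 1 (A) and node 3 (B) by series/parallel combination:
  Rp1 = R1 ‖ R2 (parallel, both between nodes 0 and 1) = 1/(1/62000 + 1/47) = 46.96 Ω
  Rp2 = R3 ‖ R4 (parallel, both between nodes 0 and 3) = 1/(1/82000 + 1/30) = 29.99 Ω
  Rs1 = Rp1 + Rp2 (series, joined only at node 0) = 46.96 + 29.99 = 76.95 Ω
  Rp3 = R5 ‖ Rs1 (parallel, both between nodes 1 and 3) = 1/(1/4300 + 1/76.95) = 75.6 Ω
R_th = 75.6 Ω
I_n = V_th/R_th = 0.004619/75.6 = 0.00006109 A, and R_n = R_th = 75.6 Ω

Final answer: I_n = 6.109e-05 A, R_n = 75.6 Ω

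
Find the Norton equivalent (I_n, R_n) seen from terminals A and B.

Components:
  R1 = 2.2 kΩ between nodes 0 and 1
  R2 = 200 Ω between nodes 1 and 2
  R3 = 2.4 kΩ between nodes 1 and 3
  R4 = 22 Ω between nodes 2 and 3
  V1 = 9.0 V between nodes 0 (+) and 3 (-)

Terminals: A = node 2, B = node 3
Find the Thévenin equivalent first; then I_n = V_th/R_th and R_n = R_th.
Step 1 — V_th is the open-circuit voltage V_A - V_B (nothing connected across the terminals).
Nodal analysis, taking node 3 as the 0 V reference.
Source V1 fixes V_0 = 9 V.
KCL at each unknown node (sum of currents leaving = 0; resistances in Ω):
  Node 1: (V_1 - 9)/2200 + (V_1 - V_2)/200 + (V_1 - 0)/2400 = 0
  Node 2: (V_2 - V_1)/200 + (V_2 - 0)/22 = 0
Collecting terms (coefficients in siemens):
  0.005871·V_1 - 0.005·V_2 = 0.004091
  0.05045·V_2 - 0.005·V_1 = 0
Determinant D = (0.005871)(0.05045) - (-0.005)(-0.005) = 0.0002712
V_1 = [(0.004091)(0.05045) - (-0.005)(0)]/D = 0.761 V
V_2 = [(0.005871)(0) - (0.004091)(-0.005)]/D = 0.07541 V
V_th = V_2 - V_3 = 0.07541 - 0 = 0.07541 V
Step 2 — R_th: zero the source — replace V1 by a short circuit (node 3 merges into node 0) — and find the resistance seen between A (node 2) and B (node 0).
Reduce the network between node 2 (A) and node 0 (B) by series/parallel combination:
  Rp1 = R1 ‖ R3 (parallel, both between nodes 0 and 1) = 1/(1/2200 + 1/2400) = 1148 Ω
  Rs1 = R2 + Rp1 (series, joined only at node 1) = 200 + 1148 = 1348 Ω
  Rp2 = R4 ‖ Rs1 (parallel, both between nodes 0 and 2) = 1/(1/22 + 1/1348) = 21.65 Ω
R_th = 21.65 Ω
I_n = V_th/R_th = 0.07541/21.65 = 0.003484 A, and R_n = R_th = 21.65 Ω

Final answer: I_n = 0.003484 A, R_n = 21.65 Ω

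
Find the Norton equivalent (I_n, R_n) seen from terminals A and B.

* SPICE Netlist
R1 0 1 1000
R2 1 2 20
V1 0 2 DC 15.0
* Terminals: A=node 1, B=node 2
Find the Thévenin equivalent first; then I_n = V_th/R_th and R_n = R_th.
Step 1 — V_th is the open-circuit voltage V_A - V_B (nothing connected across the terminals).
Nodal analysis, taking node 2 as the 0 V reference.
Source V1 fixes V_0 = 15 V.
KCL at each unknown node (sum of currents leaving = 0; resistances in Ω):
  Node 1: (V_1 - 15)/1000 + (V_1 - 0)/20 = 0
Collecting terms: 0.051 × V_1 = 0.015  =>  V_1 = 0.2941 V
V_th = V_1 - V_2 = 0.2941 - 0 = 0.2941 V
Step 2 — R_th: zero the source — replace V1 by a short circuit (node 2 merges into node 0) — and find the resistance seen between A (node 1) and B (node 0).
Reduce the network between node 1 (A) and node 0 (B) by series/parallel combination:
  Rp1 = R1 ‖ R2 (parallel, both between nodes 0 and 1) = 1/(1/1000 + 1/20) = 19.61 Ω
R_th = 19.61 Ω
I_n = V_th/R_th = 0.2941/19.61 = 0.015 A, and R_n = R_th = 19.61 Ω

Final answer: I_n = 0.015 A, R_n = 19.61 Ω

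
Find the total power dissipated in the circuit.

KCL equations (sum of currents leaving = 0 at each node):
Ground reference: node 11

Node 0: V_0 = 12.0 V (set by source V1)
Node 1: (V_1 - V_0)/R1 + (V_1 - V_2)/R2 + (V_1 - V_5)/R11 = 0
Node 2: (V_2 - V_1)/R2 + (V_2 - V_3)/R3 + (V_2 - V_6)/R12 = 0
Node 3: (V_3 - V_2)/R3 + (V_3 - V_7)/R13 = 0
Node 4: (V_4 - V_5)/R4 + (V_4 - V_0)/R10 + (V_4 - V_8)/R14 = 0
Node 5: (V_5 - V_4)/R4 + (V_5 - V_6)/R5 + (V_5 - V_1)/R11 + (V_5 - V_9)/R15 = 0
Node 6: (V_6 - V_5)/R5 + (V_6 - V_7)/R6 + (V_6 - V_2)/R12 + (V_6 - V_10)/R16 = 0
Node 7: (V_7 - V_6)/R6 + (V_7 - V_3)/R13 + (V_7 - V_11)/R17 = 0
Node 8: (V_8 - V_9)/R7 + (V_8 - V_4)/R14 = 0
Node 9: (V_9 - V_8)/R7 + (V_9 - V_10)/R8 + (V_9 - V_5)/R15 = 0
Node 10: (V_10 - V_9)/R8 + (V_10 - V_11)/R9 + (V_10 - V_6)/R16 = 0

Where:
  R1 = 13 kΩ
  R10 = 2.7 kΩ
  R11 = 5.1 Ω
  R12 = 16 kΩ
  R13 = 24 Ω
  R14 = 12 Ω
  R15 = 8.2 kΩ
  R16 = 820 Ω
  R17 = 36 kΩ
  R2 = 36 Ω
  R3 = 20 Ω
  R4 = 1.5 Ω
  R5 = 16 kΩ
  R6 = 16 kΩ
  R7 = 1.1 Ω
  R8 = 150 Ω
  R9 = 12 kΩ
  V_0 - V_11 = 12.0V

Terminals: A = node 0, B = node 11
Nodal analysis, taking node 11 as the 0 V reference.
Source V1 fixes V_0 = 12 V.
KCL at each unknown node (sum of currents leaving = 0; resistances in Ω):
  Node 1: (V_1 - 12)/13000 + (V_1 - V_2)/36 + (V_1 - V_5)/5.1 = 0
  Node 2: (V_2 - V_1)/36 + (V_2 - V_3)/20 + (V_2 - V_6)/16000 = 0
  Node 3: (V_3 - V_2)/20 + (V_3 - V_7)/24 = 0
  Node 4: (V_4 - V_5)/1.5 + (V_4 - 12)/2700 + (V_4 - V_8)/12 = 0
  Node 5: (V_5 - V_4)/1.5 + (V_5 - V_6)/16000 + (V_5 - V_1)/5.1 + (V_5 - V_9)/8200 = 0
  Node 6: (V_6 - V_5)/16000 + (V_6 - V_7)/16000 + (V_6 - V_2)/16000 + (V_6 - V_10)/820 = 0
  Node 7: (V_7 - V_6)/16000 + (V_7 - V_3)/24 + (V_7 - 0)/36000 = 0
  Node 8: (V_8 - V_9)/1.1 + (V_8 - V_4)/12 = 0
  Node 9: (V_9 - V_8)/1.1 + (V_9 - V_10)/150 + (V_9 - V_5)/8200 = 0
  Node 10: (V_10 - V_9)/150 + (V_10 - 0)/12000 + (V_10 - V_6)/820 = 0
Collecting terms (coefficients in siemens):
  0.2239·V_1 - 0.02778·V_2 - 0.1961·V_5 = 0.0009231
  0.07784·V_2 - 0.02778·V_1 - 0.05·V_3 - 0.0000625·V_6 = 0
  0.09167·V_3 - 0.05·V_2 - 0.04167·V_7 = 0
  0.7504·V_4 - 0.6667·V_5 - 0.08333·V_8 = 0.004444
  0.8629·V_5 - 0.1961·V_1 - 0.6667·V_4 - 0.0000625·V_6 - 0.000122·V_9 = 0
  0.001407·V_6 - 0.0000625·V_2 - 0.0000625·V_5 - 0.0000625·V_7 - 0.00122·V_10 = 0
  0.04176·V_7 - 0.04167·V_3 - 0.0000625·V_6 = 0
  0.9924·V_8 - 0.08333·V_4 - 0.9091·V_9 = 0
  0.9159·V_9 - 0.000122·V_5 - 0.9091·V_8 - 0.006667·V_10 = 0
  0.00797·V_10 - 0.00122·V_6 - 0.006667·V_9 = 0
Solving these 10 simultaneous equations (Gaussian elimination) gives:
  V_1 = 9.632 V, V_2 = 9.622 V, V_3 = 9.616 V, V_4 = 9.632 V
  V_5 = 9.632 V, V_6 = 9.521 V, V_7 = 9.61 V, V_8 = 9.623 V
  V_9 = 9.622 V, V_10 = 9.506 V
Power in each resistor, P = (ΔV)²/R:
  P_R1 = (12 - 9.632)²/13000 = 0.0004315 W
  P_R2 = (9.632 - 9.622)²/36 = 0.000002796 W
  P_R3 = (9.622 - 9.616)²/20 = 0.000001485 W
  P_R4 = (9.632 - 9.632)²/1.5 = 0.00000001643 W
  P_R5 = (9.632 - 9.521)²/16000 = 0.0000007654 W
  P_R6 = (9.521 - 9.61)²/16000 = 0.0000004856 W
  P_R7 = (9.623 - 9.622)²/1.1 = 0.0000006561 W
  P_R8 = (9.622 - 9.506)²/150 = 0.00008974 W
  P_R9 = (9.506 - 0)²/12000 = 0.007531 W
  P_R10 = (12 - 9.632)²/2700 = 0.002076 W
  P_R11 = (9.632 - 9.632)²/5.1 = 0.00000004751 W
  P_R12 = (9.622 - 9.521)²/16000 = 0.0000006267 W
  P_R13 = (9.616 - 9.61)²/24 = 0.000001781 W
  P_R14 = (9.632 - 9.623)²/12 = 0.000007157 W
  P_R15 = (9.632 - 9.622)²/8200 = 0.0000000121 W
  P_R16 = (9.521 - 9.506)²/820 = 0.0000002863 W
  P_R17 = (9.61 - 0)²/36000 = 0.002565 W
P_total = P_R1 + P_R2 + P_R3 + P_R4 + P_R5 + P_R6 + P_R7 + P_R8 + P_R9 + P_R10 + P_R11 + P_R12 + P_R13 + P_R14 + P_R15 + P_R16 + P_R17 = 0.01271 W

Final answer: 0.01271 W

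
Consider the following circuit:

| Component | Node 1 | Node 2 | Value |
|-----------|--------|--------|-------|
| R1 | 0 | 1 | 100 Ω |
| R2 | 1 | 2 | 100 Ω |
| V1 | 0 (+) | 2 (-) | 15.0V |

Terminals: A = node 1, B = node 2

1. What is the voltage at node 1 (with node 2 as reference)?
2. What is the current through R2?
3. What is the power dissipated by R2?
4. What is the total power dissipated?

Nodal analysis, taking node 2 as the 0 V reference.
Source V1 fixes V_0 = 15 V.
KCL at each unknown node (sum of currents leaving = 0; resistances in Ω):
  Node 1: (V_1 - 15)/100 + (V_1 - 0)/100 = 0
Collecting terms: 0.02 × V_1 = 0.15  =>  V_1 = 7.5 V
Part 1:
  Read off the nodal solution: V_1 = 7.5 V
Part 2:
  I_R2 = (V_1 - V_2)/R2 = (7.5 - 0)/100 = 0.075 A
  Magnitude: I_R2 = 0.075 A
Part 3:
  I_R2 = (V_1 - V_2)/R2 = (7.5 - 0)/100 = 0.075 A
  P_R2 = I_R2² × R2 = (0.075)² × 100 = 0.5625 W
Part 4:
  Power in each resistor, P = (ΔV)²/R:
    P_R1 = (15 - 7.5)²/100 = 0.5625 W
    P_R2 = (7.5 - 0)²/100 = 0.5625 W
  P_total = P_R1 + P_R2 = 1.125 W

Final answers:
1. V_1 = 7.5 V
2. I_R2 = 0.075 A
3. P_R2 = 0.5625 W
4. P_total = 1.125 W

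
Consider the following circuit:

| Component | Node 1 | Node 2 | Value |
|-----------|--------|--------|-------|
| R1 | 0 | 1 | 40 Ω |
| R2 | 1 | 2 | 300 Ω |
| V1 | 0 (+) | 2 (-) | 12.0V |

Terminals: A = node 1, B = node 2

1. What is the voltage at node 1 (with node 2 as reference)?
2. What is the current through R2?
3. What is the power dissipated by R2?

Nodal analysis, taking node 2 as the 0 V reference.
Source V1 fixes V_0 = 12 V.
KCL at each unknown node (sum of currents leaving = 0; resistances in Ω):
  Node 1: (V_1 - 12)/40 + (V_1 - 0)/300 = 0
Collecting terms: 0.02833 × V_1 = 0.3  =>  V_1 = 10.59 V
Part 1:
  Read off the nodal solution: V_1 = 10.59 V
Part 2:
  I_R2 = (V_1 - V_2)/R2 = (10.59 - 0)/300 = 0.03529 A
  Magnitude: I_R2 = 0.03529 A
Part 3:
  I_R2 = (V_1 - V_2)/R2 = (10.59 - 0)/300 = 0.03529 A
  P_R2 = I_R2² × R2 = (0.03529)² × 300 = 0.3737 W

Final answers:
1. V_1 = 10.59 V
2. I_R2 = 0.03529 A
3. P_R2 = 0.3737 W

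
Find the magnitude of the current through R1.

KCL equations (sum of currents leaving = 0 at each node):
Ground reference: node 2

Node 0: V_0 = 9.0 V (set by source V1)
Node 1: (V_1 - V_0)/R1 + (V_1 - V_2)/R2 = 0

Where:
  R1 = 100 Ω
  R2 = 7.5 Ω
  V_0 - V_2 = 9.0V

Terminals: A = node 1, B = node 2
Nodal analysis, taking node 2 as the 0 V reference.
Source V1 fixes V_0 = 9 V.
KCL at each unknown node (sum of currents leaving = 0; resistances in Ω):
  Node 1: (V_1 - 9)/100 + (V_1 - 0)/7.5 = 0
Collecting terms: 0.1433 × V_1 = 0.09  =>  V_1 = 0.6279 V
I_R1 = (V_0 - V_1)/R1 = (9 - 0.6279)/100 = 0.08372 A
|I_R1| = 0.08372 A

Final answer: |I_R1| = 0.08372 A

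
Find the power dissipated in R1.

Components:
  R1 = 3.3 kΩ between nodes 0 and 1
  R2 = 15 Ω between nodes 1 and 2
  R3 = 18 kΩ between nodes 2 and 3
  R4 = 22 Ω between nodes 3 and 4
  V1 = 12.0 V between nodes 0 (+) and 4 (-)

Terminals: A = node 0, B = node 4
Nodal analysis, taking node 4 as the 0 V reference.
Source V1 fixes V_0 = 12 V.
KCL at each unknown node (sum of currents leaving = 0; resistances in Ω):
  Node 1: (V_1 - 12)/3300 + (V_1 - V_2)/15 = 0
  Node 2: (V_2 - V_1)/15 + (V_2 - V_3)/18000 = 0
  Node 3: (V_3 - V_2)/18000 + (V_3 - 0)/22 = 0
Collecting terms (coefficients in siemens):
  0.06697·V_1 - 0.06667·V_2 = 0.003636
  0.06672·V_2 - 0.06667·V_1 - 0.00005556·V_3 = 0
  0.04551·V_3 - 0.00005556·V_2 = 0
Solving these 3 simultaneous equations (Gaussian elimination) gives:
  V_1 = 10.14 V, V_2 = 10.14 V, V_3 = 0.01237 V
I_R1 = (V_0 - V_1)/R1 = (12 - 10.14)/3300 = 0.0005624 A
P_R1 = I_R1² × R1 = (0.0005624)² × 3300 = 0.001044 W

Final answer: 0.001044 W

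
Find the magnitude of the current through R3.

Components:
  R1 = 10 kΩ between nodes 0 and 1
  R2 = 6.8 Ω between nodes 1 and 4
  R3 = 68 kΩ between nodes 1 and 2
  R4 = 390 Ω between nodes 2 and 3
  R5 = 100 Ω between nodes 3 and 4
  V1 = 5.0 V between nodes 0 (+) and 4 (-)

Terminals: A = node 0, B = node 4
Nodal analysis, taking node 4 as the 0 V reference.
Source V1 fixes V_0 = 5 V.
KCL at each unknown node (sum of currents leaving = 0; resistances in Ω):
  Node 1: (V_1 - 5)/10000 + (V_1 - 0)/6.8 + (V_1 - V_2)/68000 = 0
  Node 2: (V_2 - V_1)/68000 + (V_2 - V_3)/390 = 0
  Node 3: (V_3 - V_2)/390 + (V_3 - 0)/100 = 0
Collecting terms (coefficients in siemens):
  0.1472·V_1 - 0.00001471·V_2 = 0.0005
  0.002579·V_2 - 0.00001471·V_1 - 0.002564·V_3 = 0
  0.01256·V_3 - 0.002564·V_2 = 0
Solving these 3 simultaneous equations (Gaussian elimination) gives:
  V_1 = 0.003397 V, V_2 = 0.00002431 V, V_3 = 0.00000496 V
I_R3 = (V_1 - V_2)/R3 = (0.003397 - 0.00002431)/68000 = 0.0000000496 A
|I_R3| = 0.0000000496 A

Final answer: |I_R3| = 4.96e-08 A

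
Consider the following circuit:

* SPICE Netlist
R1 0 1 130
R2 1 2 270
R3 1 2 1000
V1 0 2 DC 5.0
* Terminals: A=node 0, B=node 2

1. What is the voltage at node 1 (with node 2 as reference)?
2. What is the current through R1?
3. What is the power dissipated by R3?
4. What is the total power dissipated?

Nodal analysis, taking node 2 as the 0 V reference.
Source V1 fixes V_0 = 5 V.
KCL at each unknown node (sum of currents leaving = 0; resistances in Ω):
  Node 1: (V_1 - 5)/130 + (V_1 - 0)/270 + (V_1 - 0)/1000 = 0
Collecting terms: 0.0124 × V_1 = 0.03846  =>  V_1 = 3.103 V
Part 1:
  Read off the nodal solution: V_1 = 3.103 V
Part 2:
  I_R1 = (V_0 - V_1)/R1 = (5 - 3.103)/130 = 0.01459 A
  Magnitude: I_R1 = 0.01459 A
Part 3:
  I_R3 = (V_1 - V_2)/R3 = (3.103 - 0)/1000 = 0.003103 A
  P_R3 = I_R3² × R3 = (0.003103)² × 1000 = 0.009627 W
Part 4:
  Power in each resistor, P = (ΔV)²/R:
    P_R1 = (5 - 3.103)²/130 = 0.02769 W
    P_R2 = (3.103 - 0)²/270 = 0.03566 W
    P_R3 = (3.103 - 0)²/1000 = 0.009627 W
  P_total = P_R1 + P_R2 + P_R3 = 0.07297 W

Final answers:
1. V_1 = 3.103 V
2. I_R1 = 0.01459 A
3. P_R3 = 0.009627 W
4. P_total = 0.07297 W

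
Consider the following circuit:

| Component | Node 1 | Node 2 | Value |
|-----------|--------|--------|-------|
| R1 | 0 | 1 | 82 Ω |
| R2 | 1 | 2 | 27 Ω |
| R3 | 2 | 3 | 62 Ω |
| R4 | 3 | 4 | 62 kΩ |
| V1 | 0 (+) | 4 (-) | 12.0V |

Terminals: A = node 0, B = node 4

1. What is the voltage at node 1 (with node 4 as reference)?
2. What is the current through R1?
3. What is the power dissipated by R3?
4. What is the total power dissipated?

Nodal analysis, taking node 4 as the 0 V reference.
Source V1 fixes V_0 = 12 V.
KCL at each unknown node (sum of currents leaving = 0; resistances in Ω):
  Node 1: (V_1 - 12)/82 + (V_1 - V_2)/27 = 0
  Node 2: (V_2 - V_1)/27 + (V_2 - V_3)/62 = 0
  Node 3: (V_3 - V_2)/62 + (V_3 - 0)/62000 = 0
Collecting terms (coefficients in siemens):
  0.04923·V_1 - 0.03704·V_2 = 0.1463
  0.05317·V_2 - 0.03704·V_1 - 0.01613·V_3 = 0
  0.01615·V_3 - 0.01613·V_2 = 0
Solving these 3 simultaneous equations (Gaussian elimination) gives:
  V_1 = 11.98 V, V_2 = 11.98 V, V_3 = 11.97 V
Part 1:
  Read off the nodal solution: V_1 = 11.98 V
Part 2:
  I_R1 = (V_0 - V_1)/R1 = (12 - 11.98)/82 = 0.000193 A
  Magnitude: I_R1 = 0.000193 A
Part 3:
  I_R3 = (V_2 - V_3)/R3 = (11.98 - 11.97)/62 = 0.000193 A
  P_R3 = I_R3² × R3 = (0.000193)² × 62 = 0.00000231 W
Part 4:
  Power in each resistor, P = (ΔV)²/R:
    P_R1 = (12 - 11.98)²/82 = 0.000003055 W
    P_R2 = (11.98 - 11.98)²/27 = 0.000001006 W
    P_R3 = (11.98 - 11.97)²/62 = 0.00000231 W
    P_R4 = (11.97 - 0)²/62000 = 0.00231 W
  P_total = P_R1 + P_R2 + P_R3 + P_R4 = 0.002316 W

Final answers:
1. V_1 = 11.98 V
2. I_R1 = 0.000193 A
3. P_R3 = 2.31e-06 W
4. P_total = 0.002316 W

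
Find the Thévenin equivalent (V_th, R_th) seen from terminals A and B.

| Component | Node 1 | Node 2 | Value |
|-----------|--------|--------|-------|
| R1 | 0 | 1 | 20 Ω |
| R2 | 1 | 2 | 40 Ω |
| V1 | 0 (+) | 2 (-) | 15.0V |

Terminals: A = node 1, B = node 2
Step 1 — V_th is the open-circuit voltage V_A - V_B (nothing connected across the terminals).
Nodal analysis, taking node 2 as the 0 V reference.
Source V1 fixes V_0 = 15 V.
KCL at each unknown node (sum of currents leaving = 0; resistances in Ω):
  Node 1: (V_1 - 15)/20 + (V_1 - 0)/40 = 0
Collecting terms: 0.075 × V_1 = 0.75  =>  V_1 = 10 V
V_th = V_1 - V_2 = 10 - 0 = 10 V
Step 2 — R_th: zero the source — replace V1 by a short circuit (node 2 merges into node 0) — and find the resistance seen between A (node 1) and B (node 0).
Reduce the network between node 1 (A) and node 0 (B) by series/parallel combination:
  Rp1 = R1 ‖ R2 (parallel, both between nodes 0 and 1) = 1/(1/20 + 1/40) = 13.33 Ω
R_th = 13.33 Ω

Final answer: V_th = 10 V, R_th = 13.33 Ω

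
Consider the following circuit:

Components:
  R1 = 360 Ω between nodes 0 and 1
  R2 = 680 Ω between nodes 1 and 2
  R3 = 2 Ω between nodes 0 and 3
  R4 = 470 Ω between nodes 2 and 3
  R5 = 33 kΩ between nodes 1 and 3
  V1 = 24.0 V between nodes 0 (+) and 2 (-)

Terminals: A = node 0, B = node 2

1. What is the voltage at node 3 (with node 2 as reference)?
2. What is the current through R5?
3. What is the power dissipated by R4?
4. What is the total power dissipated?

Nodal analysis, taking node 2 as the 0 V reference.
Source V1 fixes V_0 = 24 V.
KCL at each unknown node (sum of currents leaving = 0; resistances in Ω):
  Node 1: (V_1 - 24)/360 + (V_1 - 0)/680 + (V_1 - V_3)/33000 = 0
  Node 3: (V_3 - 24)/2 + (V_3 - 0)/470 + (V_3 - V_1)/33000 = 0
Collecting terms (coefficients in siemens):
  0.004279·V_1 - 0.0000303·V_3 = 0.06667
  0.5022·V_3 - 0.0000303·V_1 = 12
Determinant D = (0.004279)(0.5022) - (-0.0000303)(-0.0000303) = 0.002149
V_1 = [(0.06667)(0.5022) - (-0.0000303)(12)]/D = 15.75 V
V_3 = [(0.004279)(12) - (0.06667)(-0.0000303)]/D = 23.9 V
Part 1:
  Read off the nodal solution: V_3 = 23.9 V
Part 2:
  I_R5 = (V_1 - V_3)/R5 = (15.75 - 23.9)/33000 = -0.0002469 A
  Magnitude: I_R5 = 0.0002469 A
Part 3:
  I_R4 = (V_2 - V_3)/R4 = (0 - 23.9)/470 = -0.05085 A
  P_R4 = I_R4² × R4 = (-0.05085)² × 470 = 1.215 W
Part 4:
  Power in each resistor, P = (ΔV)²/R:
    P_R1 = (24 - 15.75)²/360 = 0.189 W
    P_R2 = (15.75 - 0)²/680 = 0.3648 W
    P_R3 = (24 - 23.9)²/2 = 0.005221 W
    P_R4 = (0 - 23.9)²/470 = 1.215 W
    P_R5 = (15.75 - 23.9)²/33000 = 0.002012 W
  P_total = P_R1 + P_R2 + P_R3 + P_R4 + P_R5 = 1.776 W

Final answers:
1. V_3 = 23.9 V
2. I_R5 = 0.0002469 A
3. P_R4 = 1.215 W
4. P_total = 1.776 W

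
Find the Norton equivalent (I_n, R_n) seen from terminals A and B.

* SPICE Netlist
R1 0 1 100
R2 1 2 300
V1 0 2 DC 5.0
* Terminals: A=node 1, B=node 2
Find the Thévenin equivalent first; then I_n = V_th/R_th and R_n = R_th.
Step 1 — V_th is the open-circuit voltage V_A - V_B (nothing connected across the terminals).
Nodal analysis, taking node 2 as the 0 V reference.
Source V1 fixes V_0 = 5 V.
KCL at each unknown node (sum of currents leaving = 0; resistances in Ω):
  Node 1: (V_1 - 5)/100 + (V_1 - 0)/300 = 0
Collecting terms: 0.01333 × V_1 = 0.05  =>  V_1 = 3.75 V
V_th = V_1 - V_2 = 3.75 - 0 = 3.75 V
Step 2 — R_th: zero the source — replace V1 by a short circuit (node 2 merges into node 0) — and find the resistance seen between A (node 1) and B (node 0).
Reduce the network between node 1 (A) and node 0 (B) by series/parallel combination:
  Rp1 = R1 ‖ R2 (parallel, both between nodes 0 and 1) = 1/(1/100 + 1/300) = 75 Ω
R_th = 75 Ω
I_n = V_th/R_th = 3.75/75 = 0.05 A, and R_n = R_th = 75 Ω

Final answer: I_n = 0.05 A, R_n = 75 Ω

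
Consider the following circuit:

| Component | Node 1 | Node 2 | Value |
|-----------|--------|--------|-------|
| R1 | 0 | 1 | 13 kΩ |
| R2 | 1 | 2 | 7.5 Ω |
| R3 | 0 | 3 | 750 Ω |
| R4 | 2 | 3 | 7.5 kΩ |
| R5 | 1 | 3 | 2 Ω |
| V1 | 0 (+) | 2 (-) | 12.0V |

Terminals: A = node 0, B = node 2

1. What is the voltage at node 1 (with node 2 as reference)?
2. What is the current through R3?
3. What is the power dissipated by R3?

Nodal analysis, taking node 2 as the 0 V reference.
Source V1 fixes V_0 = 12 V.
KCL at each unknown node (sum of currents leaving = 0; resistances in Ω):
  Node 1: (V_1 - 12)/13000 + (V_1 - 0)/7.5 + (V_1 - V_3)/2 = 0
  Node 3: (V_3 - 12)/750 + (V_3 - 0)/7500 + (V_3 - V_1)/2 = 0
Collecting terms (coefficients in siemens):
  0.6334·V_1 - 0.5·V_3 = 0.0009231
  0.5015·V_3 - 0.5·V_1 = 0.016
Determinant D = (0.6334)(0.5015) - (-0.5)(-0.5) = 0.06763
V_1 = [(0.0009231)(0.5015) - (-0.5)(0.016)]/D = 0.1251 V
V_3 = [(0.6334)(0.016) - (0.0009231)(-0.5)]/D = 0.1567 V
Part 1:
  Read off the nodal solution: V_1 = 0.1251 V
Part 2:
  I_R3 = (V_0 - V_3)/R3 = (12 - 0.1567)/750 = 0.01579 A
  Magnitude: I_R3 = 0.01579 A
Part 3:
  I_R3 = (V_0 - V_3)/R3 = (12 - 0.1567)/750 = 0.01579 A
  P_R3 = I_R3² × R3 = (0.01579)² × 750 = 0.187 W

Final answers:
1. V_1 = 0.1251 V
2. I_R3 = 0.01579 A
3. P_R3 = 0.187 W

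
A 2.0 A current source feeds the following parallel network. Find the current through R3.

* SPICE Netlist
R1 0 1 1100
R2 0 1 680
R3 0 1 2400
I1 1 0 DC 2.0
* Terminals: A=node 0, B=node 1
All resistors sit directly between nodes 0 and 1, so they are in parallel and share one voltage V; the full source current 2 A splits among them.
1/R_par = 1/1100 + 1/680 + 1/2400 = 0.002796 S  =>  R_par = 357.6 Ω
V = I × R_par = 2 × 357.6 = 715.2 V
I_R3 = V/R3 = 715.2/2400 = 0.298 A

Final answer: 0.298 A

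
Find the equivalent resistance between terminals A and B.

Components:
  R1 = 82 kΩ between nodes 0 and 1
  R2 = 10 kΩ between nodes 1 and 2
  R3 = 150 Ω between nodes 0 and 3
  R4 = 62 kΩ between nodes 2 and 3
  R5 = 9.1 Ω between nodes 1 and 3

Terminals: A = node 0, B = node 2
The network is not a plain series/parallel combination. Inject a 1 A test current into terminal A (node 0) and return it from terminal B (node 2); then R_eq = V_A / (1 A).
Nodal analysis, taking node 2 as the 0 V reference.
Current source I_test pushes 1 A into node 0 and draws it out of node 2.
KCL at each unknown node (sum of currents leaving = 0; resistances in Ω):
  Node 0: (V_0 - V_1)/82000 + (V_0 - V_3)/150 - 1 = 0
  Node 1: (V_1 - V_0)/82000 + (V_1 - 0)/10000 + (V_1 - V_3)/9.1 = 0
  Node 3: (V_3 - V_0)/150 + (V_3 - V_1)/9.1 + (V_3 - 0)/62000 = 0
Collecting terms (coefficients in siemens):
  0.006679·V_0 - 0.0000122·V_1 - 0.006667·V_3 = 1
  0.11·V_1 - 0.0000122·V_0 - 0.1099·V_3 = 0
  0.1166·V_3 - 0.006667·V_0 - 0.1099·V_1 = 0
Solving these 3 simultaneous equations (Gaussian elimination) gives:
  V_0 = 8768 V, V_1 = 8610 V, V_3 = 8618 V
R_eq = V_0 / 1 A = 8768 Ω = 8.768 kΩ

Final answer: 8.768 kΩ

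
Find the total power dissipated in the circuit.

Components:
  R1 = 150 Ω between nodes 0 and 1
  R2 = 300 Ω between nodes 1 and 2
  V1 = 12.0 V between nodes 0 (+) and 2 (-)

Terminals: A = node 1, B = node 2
Nodal analysis, taking node 2 as the 0 V reference.
Source V1 fixes V_0 = 12 V.
KCL at each unknown node (sum of currents leaving = 0; resistances in Ω):
  Node 1: (V_1 - 12)/150 + (V_1 - 0)/300 = 0
Collecting terms: 0.01 × V_1 = 0.08  =>  V_1 = 8 V
Power in each resistor, P = (ΔV)²/R:
  P_R1 = (12 - 8)²/150 = 0.1067 W
  P_R2 = (8 - 0)²/300 = 0.2133 W
P_total = P_R1 + P_R2 = 0.32 W

Final answer: 0.32 W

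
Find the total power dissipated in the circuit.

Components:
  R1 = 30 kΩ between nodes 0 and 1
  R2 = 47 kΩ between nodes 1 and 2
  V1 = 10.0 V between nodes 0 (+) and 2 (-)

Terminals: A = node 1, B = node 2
Nodal analysis, taking node 2 as the 0 V reference.
Source V1 fixes V_0 = 10 V.
KCL at each unknown node (sum of currents leaving = 0; resistances in Ω):
  Node 1: (V_1 - 10)/30000 + (V_1 - 0)/47000 = 0
Collecting terms: 0.00005461 × V_1 = 0.0003333  =>  V_1 = 6.104 V
Power in each resistor, P = (ΔV)²/R:
  P_R1 = (10 - 6.104)²/30000 = 0.000506 W
  P_R2 = (6.104 - 0)²/47000 = 0.0007927 W
P_total = P_R1 + P_R2 = 0.001299 W

Final answer: 0.001299 W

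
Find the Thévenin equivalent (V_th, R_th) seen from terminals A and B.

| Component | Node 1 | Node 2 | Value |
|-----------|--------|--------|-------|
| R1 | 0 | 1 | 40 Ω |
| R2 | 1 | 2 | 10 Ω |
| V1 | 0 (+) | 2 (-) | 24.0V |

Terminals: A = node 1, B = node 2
Step 1 — V_th is the open-circuit voltage V_A - V_B (nothing connected across the terminals).
Nodal analysis, taking node 2 as the 0 V reference.
Source V1 fixes V_0 = 24 V.
KCL at each unknown node (sum of currents leaving = 0; resistances in Ω):
  Node 1: (V_1 - 24)/40 + (V_1 - 0)/10 = 0
Collecting terms: 0.125 × V_1 = 0.6  =>  V_1 = 4.8 V
V_th = V_1 - V_2 = 4.8 - 0 = 4.8 V
Step 2 — R_th: zero the source — replace V1 by a short circuit (node 2 merges into node 0) — and find the resistance seen between A (node 1) and B (node 0).
Reduce the network between node 1 (A) and node 0 (B) by series/parallel combination:
  Rp1 = R1 ‖ R2 (parallel, both between nodes 0 and 1) = 1/(1/40 + 1/10) = 8 Ω
R_th = 8 Ω

Final answer: V_th = 4.8 V, R_th = 8 Ω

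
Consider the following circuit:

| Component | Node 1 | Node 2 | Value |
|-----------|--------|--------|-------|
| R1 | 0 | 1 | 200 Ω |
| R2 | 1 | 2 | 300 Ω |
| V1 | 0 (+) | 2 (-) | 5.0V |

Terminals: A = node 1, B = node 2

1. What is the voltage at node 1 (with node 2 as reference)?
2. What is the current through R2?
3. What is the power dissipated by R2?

Nodal analysis, taking node 2 as the 0 V reference.
Source V1 fixes V_0 = 5 V.
KCL at each unknown node (sum of currents leaving = 0; resistances in Ω):
  Node 1: (V_1 - 5)/200 + (V_1 - 0)/300 = 0
Collecting terms: 0.008333 × V_1 = 0.025  =>  V_1 = 3 V
Part 1:
  Read off the nodal solution: V_1 = 3 V
Part 2:
  I_R2 = (V_1 - V_2)/R2 = (3 - 0)/300 = 0.01 A
  Magnitude: I_R2 = 0.01 A
Part 3:
  I_R2 = (V_1 - V_2)/R2 = (3 - 0)/300 = 0.01 A
  P_R2 = I_R2² × R2 = (0.01)² × 300 = 0.03 W

Final answers:
1. V_1 = 3 V
2. I_R2 = 0.01 A
3. P_R2 = 0.03 W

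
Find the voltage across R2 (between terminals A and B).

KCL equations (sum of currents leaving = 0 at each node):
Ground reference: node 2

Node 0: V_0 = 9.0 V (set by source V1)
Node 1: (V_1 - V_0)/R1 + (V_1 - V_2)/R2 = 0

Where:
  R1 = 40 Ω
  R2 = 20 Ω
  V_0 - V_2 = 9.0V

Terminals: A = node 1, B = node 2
R1 and R2 are in series across V1 (node 0 → node 1 → node 2), and the output A–B is taken across R2, so this is a voltage divider.
Series current: I = V1/(R1 + R2) = 9/(40 + 20) = 9/60 = 0.15 A
V_R2 = I × R2 = V1 × R2/(R1 + R2) = 9 × 20/60 = 3 V

Final answer: 3 V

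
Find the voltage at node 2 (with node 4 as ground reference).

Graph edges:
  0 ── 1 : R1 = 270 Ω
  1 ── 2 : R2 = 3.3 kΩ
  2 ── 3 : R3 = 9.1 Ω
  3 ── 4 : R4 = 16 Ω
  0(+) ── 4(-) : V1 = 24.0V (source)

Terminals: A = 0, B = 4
Nodal analysis, taking node 4 as the 0 V reference.
Source V1 fixes V_0 = 24 V.
KCL at each unknown node (sum of currents leaving = 0; resistances in Ω):
  Node 1: (V_1 - 24)/270 + (V_1 - V_2)/3300 = 0
  Node 2: (V_2 - V_1)/3300 + (V_2 - V_3)/9.1 = 0
  Node 3: (V_3 - V_2)/9.1 + (V_3 - 0)/16 = 0
Collecting terms (coefficients in siemens):
  0.004007·V_1 - 0.000303·V_2 = 0.08889
  0.1102·V_2 - 0.000303·V_1 - 0.1099·V_3 = 0
  0.1724·V_3 - 0.1099·V_2 = 0
Solving these 3 simultaneous equations (Gaussian elimination) gives:
  V_1 = 22.2 V, V_2 = 0.1676 V, V_3 = 0.1068 V
The requested potential is V_2 = 0.1676 V.

Final answer: V_2 = 0.1676 V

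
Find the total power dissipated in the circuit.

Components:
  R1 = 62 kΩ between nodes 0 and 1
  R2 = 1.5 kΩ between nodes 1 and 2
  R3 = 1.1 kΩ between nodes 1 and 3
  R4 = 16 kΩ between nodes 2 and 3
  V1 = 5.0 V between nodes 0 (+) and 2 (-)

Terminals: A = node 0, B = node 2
Nodal analysis, taking node 2 as the 0 V reference.
Source V1 fixes V_0 = 5 V.
KCL at each unknown node (sum of currents leaving = 0; resistances in Ω):
  Node 1: (V_1 - 5)/62000 + (V_1 - 0)/1500 + (V_1 - V_3)/1100 = 0
  Node 3: (V_3 - V_1)/1100 + (V_3 - 0)/16000 = 0
Collecting terms (coefficients in siemens):
  0.001592·V_1 - 0.0009091·V_3 = 0.00008065
  0.0009716·V_3 - 0.0009091·V_1 = 0
Determinant D = (0.001592)(0.0009716) - (-0.0009091)(-0.0009091) = 0.0000007202
V_1 = [(0.00008065)(0.0009716) - (-0.0009091)(0)]/D = 0.1088 V
V_3 = [(0.001592)(0) - (0.00008065)(-0.0009091)]/D = 0.1018 V
Power in each resistor, P = (ΔV)²/R:
  P_R1 = (5 - 0.1088)²/62000 = 0.0003859 W
  P_R2 = (0.1088 - 0)²/1500 = 0.000007891 W
  P_R3 = (0.1088 - 0.1018)²/1100 = 0.00000004452 W
  P_R4 = (0 - 0.1018)²/16000 = 0.0000006476 W
P_total = P_R1 + P_R2 + P_R3 + P_R4 = 0.0003945 W

Final answer: 0.0003945 W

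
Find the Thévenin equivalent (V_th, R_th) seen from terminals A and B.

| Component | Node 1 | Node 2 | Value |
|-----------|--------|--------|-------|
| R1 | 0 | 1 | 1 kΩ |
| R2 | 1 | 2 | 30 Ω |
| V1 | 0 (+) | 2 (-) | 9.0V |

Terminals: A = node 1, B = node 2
Step 1 — V_th is the open-circuit voltage V_A - V_B (nothing connected across the terminals).
Nodal analysis, taking node 2 as the 0 V reference.
Source V1 fixes V_0 = 9 V.
KCL at each unknown node (sum of currents leaving = 0; resistances in Ω):
  Node 1: (V_1 - 9)/1000 + (V_1 - 0)/30 = 0
Collecting terms: 0.03433 × V_1 = 0.009  =>  V_1 = 0.2621 V
V_th = V_1 - V_2 = 0.2621 - 0 = 0.2621 V
Step 2 — R_th: zero the source — replace V1 by a short circuit (node 2 merges into node 0) — and find the resistance seen between A (node 1) and B (node 0).
Reduce the network between node 1 (A) and node 0 (B) by series/parallel combination:
  Rp1 = R1 ‖ R2 (parallel, both between nodes 0 and 1) = 1/(1/1000 + 1/30) = 29.13 Ω
R_th = 29.13 Ω

Final answer: V_th = 0.2621 V, R_th = 29.13 Ω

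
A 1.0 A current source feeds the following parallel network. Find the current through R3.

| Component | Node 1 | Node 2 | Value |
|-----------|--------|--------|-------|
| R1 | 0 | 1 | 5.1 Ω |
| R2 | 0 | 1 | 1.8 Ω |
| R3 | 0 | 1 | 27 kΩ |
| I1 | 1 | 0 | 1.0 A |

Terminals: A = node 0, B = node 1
All resistors sit directly between nodes 0 and 1, so they are in parallel and share one voltage V; the full source current 1 A splits among them.
1/R_par = 1/5.1 + 1/1.8 + 1/27000 = 0.7517 S  =>  R_par = 1.33 Ω
V = I × R_par = 1 × 1.33 = 1.33 V
I_R3 = V/R3 = 1.33/27000 = 0.00004927 A

Final answer: 4.927e-05 A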